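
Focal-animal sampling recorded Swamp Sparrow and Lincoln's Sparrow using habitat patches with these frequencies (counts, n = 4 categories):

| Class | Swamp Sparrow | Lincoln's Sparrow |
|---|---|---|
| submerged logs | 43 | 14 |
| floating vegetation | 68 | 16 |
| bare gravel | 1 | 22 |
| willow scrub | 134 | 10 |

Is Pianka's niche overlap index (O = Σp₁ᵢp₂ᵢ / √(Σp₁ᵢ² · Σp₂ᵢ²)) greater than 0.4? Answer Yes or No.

Yes

Proportions for Swamp Sparrow (n=246): 43/246=0.1748, 68/246=0.2764, 1/246=0.0041, 134/246=0.5447
Proportions for Lincoln's Sparrow (n=62): 14/62=0.2258, 16/62=0.2581, 22/62=0.3548, 10/62=0.1613
Σ p₁ᵢp₂ᵢ = 0.039470 + 0.071339 + 0.001455 + 0.087860 = 0.200124
Σp_1ᵢ² = 0.1748² + 0.2764² + 0.0041² + 0.5447² = 0.030555 + 0.076397 + 0.000017 + 0.296698 = 0.403667
Σp_2ᵢ² = 0.2258² + 0.2581² + 0.3548² + 0.1613² = 0.050986 + 0.066616 + 0.125883 + 0.026018 = 0.269503
O = 0.200124 / √(0.403667 × 0.269503) = 0.200124 / 0.3298325 = 0.6067
O = 0.6067 > 0.4 → Yes.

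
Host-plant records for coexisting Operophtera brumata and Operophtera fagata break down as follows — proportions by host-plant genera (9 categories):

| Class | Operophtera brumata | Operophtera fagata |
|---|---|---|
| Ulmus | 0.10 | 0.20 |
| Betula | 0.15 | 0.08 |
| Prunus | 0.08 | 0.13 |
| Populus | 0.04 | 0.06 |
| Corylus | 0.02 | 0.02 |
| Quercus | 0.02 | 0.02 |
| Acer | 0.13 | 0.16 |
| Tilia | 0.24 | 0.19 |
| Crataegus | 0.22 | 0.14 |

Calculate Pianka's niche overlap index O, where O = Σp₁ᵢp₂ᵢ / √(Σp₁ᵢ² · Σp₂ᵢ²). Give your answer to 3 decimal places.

0.913

Σ p₁ᵢp₂ᵢ = 0.0200 + 0.0120 + 0.0104 + 0.0024 + 0.0004 + 0.0004 + 0.0208 + 0.0456 + 0.0308 = 0.1428
Σp_1ᵢ² = 0.10² + 0.15² + 0.08² + 0.04² + 0.02² + 0.02² + 0.13² + 0.24² + 0.22² = 0.0100 + 0.0225 + 0.0064 + 0.0016 + 0.0004 + 0.0004 + 0.0169 + 0.0576 + 0.0484 = 0.1642
Σp_2ᵢ² = 0.20² + 0.08² + 0.13² + 0.06² + 0.02² + 0.02² + 0.16² + 0.19² + 0.14² = 0.0400 + 0.0064 + 0.0169 + 0.0036 + 0.0004 + 0.0004 + 0.0256 + 0.0361 + 0.0196 = 0.1490
O = 0.1428 / √(0.1642 × 0.1490) = 0.1428 / 0.156415 = 0.91296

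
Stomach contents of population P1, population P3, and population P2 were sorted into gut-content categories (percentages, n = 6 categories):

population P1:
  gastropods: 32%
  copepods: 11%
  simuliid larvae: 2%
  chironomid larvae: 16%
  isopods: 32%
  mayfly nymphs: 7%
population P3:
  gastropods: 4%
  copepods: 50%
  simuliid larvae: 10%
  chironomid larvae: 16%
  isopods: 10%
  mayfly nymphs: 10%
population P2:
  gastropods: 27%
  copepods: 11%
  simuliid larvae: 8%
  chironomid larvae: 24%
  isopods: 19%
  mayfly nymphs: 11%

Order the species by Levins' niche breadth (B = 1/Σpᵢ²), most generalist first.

Convert percentages to proportions (divide by 100).
Σp_P1ᵢ² = 0.32² + 0.11² + 0.02² + 0.16² + 0.32² + 0.07² = 0.1024 + 0.0121 + 0.0004 + 0.0256 + 0.1024 + 0.0049 = 0.2478
B_P1 = 1 / 0.2478 = 4.0355
Σp_P3ᵢ² = 0.04² + 0.50² + 0.10² + 0.16² + 0.10² + 0.10² = 0.0016 + 0.2500 + 0.0100 + 0.0256 + 0.0100 + 0.0100 = 0.3072
B_P3 = 1 / 0.3072 = 3.2552
Σp_P2ᵢ² = 0.27² + 0.11² + 0.08² + 0.24² + 0.19² + 0.11² = 0.0729 + 0.0121 + 0.0064 + 0.0576 + 0.0361 + 0.0121 = 0.1972
B_P2 = 1 / 0.1972 = 5.0710
Ranking by B (broadest → narrowest): population P2 (5.07) > population P1 (4.04) > population P3 (3.26)

population P2 > population P1 > population P3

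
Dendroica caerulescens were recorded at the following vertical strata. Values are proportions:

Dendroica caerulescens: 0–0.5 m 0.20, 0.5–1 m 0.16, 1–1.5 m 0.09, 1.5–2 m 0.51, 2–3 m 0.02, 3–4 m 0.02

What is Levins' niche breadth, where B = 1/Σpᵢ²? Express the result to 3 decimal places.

2.989

Σpᵢ² = 0.20² + 0.16² + 0.09² + 0.51² + 0.02² + 0.02² = 0.0400 + 0.0256 + 0.0081 + 0.2601 + 0.0004 + 0.0004 = 0.3346
B = 1 / 0.3346 = 2.98864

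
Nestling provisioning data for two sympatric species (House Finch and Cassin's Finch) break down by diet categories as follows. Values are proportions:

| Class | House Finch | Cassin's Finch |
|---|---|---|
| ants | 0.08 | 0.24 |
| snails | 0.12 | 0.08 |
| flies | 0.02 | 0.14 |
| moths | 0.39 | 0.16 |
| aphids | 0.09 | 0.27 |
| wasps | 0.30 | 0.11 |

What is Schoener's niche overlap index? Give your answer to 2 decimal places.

0.54

Σ|p₁ᵢ − p₂ᵢ| = 0.16 + 0.04 + 0.12 + 0.23 + 0.18 + 0.19 = 0.92
D = 1 − ½ × 0.92 = 1 − 0.460 = 0.5400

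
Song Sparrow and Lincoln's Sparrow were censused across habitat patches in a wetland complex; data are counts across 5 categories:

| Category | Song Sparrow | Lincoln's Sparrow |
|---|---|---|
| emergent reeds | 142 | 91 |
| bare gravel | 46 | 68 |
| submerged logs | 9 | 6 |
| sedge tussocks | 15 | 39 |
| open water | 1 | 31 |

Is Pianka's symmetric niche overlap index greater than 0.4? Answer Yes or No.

Yes

Proportions for Song Sparrow (n=213): 142/213=0.6667, 46/213=0.2160, 9/213=0.0423, 15/213=0.0704, 1/213=0.0047
Proportions for Lincoln's Sparrow (n=235): 91/235=0.3872, 68/235=0.2894, 6/235=0.0255, 39/235=0.1660, 31/235=0.1319
Σ p₁ᵢp₂ᵢ = 0.258146 + 0.062510 + 0.001079 + 0.011686 + 0.000620 = 0.334041
Σp_1ᵢ² = 0.6667² + 0.2160² + 0.0423² + 0.0704² + 0.0047² = 0.444489 + 0.046656 + 0.001789 + 0.004956 + 0.000022 = 0.497912
Σp_2ᵢ² = 0.3872² + 0.2894² + 0.0255² + 0.1660² + 0.1319² = 0.149924 + 0.083752 + 0.000650 + 0.027556 + 0.017398 = 0.279280
O = 0.334041 / √(0.497912 × 0.279280) = 0.334041 / 0.3729033 = 0.8958
O = 0.8958 > 0.4 → Yes.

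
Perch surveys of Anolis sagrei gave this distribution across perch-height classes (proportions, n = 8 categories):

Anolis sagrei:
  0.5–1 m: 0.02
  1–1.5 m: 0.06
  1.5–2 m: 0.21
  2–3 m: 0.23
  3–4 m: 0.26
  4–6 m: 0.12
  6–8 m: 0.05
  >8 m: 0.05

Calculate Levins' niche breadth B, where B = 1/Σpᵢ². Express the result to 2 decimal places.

Σpᵢ² = 0.02² + 0.06² + 0.21² + 0.23² + 0.26² + 0.12² + 0.05² + 0.05² = 0.0004 + 0.0036 + 0.0441 + 0.0529 + 0.0676 + 0.0144 + 0.0025 + 0.0025 = 0.1880
B = 1 / 0.1880 = 5.3191

5.32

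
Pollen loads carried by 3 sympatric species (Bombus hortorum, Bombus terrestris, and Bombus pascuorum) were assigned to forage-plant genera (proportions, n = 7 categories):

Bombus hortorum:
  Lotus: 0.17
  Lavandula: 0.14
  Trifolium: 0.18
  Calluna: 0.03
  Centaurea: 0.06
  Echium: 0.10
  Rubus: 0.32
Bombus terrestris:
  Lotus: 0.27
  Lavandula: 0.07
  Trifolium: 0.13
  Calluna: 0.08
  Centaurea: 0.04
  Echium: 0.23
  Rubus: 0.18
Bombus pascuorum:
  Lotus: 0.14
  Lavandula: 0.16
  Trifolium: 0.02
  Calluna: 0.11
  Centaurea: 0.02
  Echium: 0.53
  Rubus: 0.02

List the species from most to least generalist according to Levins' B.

Bombus terrestris > Bombus hortorum > Bombus pascuorum

Σp_hortᵢ² = 0.17² + 0.14² + 0.18² + 0.03² + 0.06² + 0.10² + 0.32² = 0.0289 + 0.0196 + 0.0324 + 0.0009 + 0.0036 + 0.0100 + 0.1024 = 0.1978
B_hort = 1 / 0.1978 = 5.0556
Σp_terrᵢ² = 0.27² + 0.07² + 0.13² + 0.08² + 0.04² + 0.23² + 0.18² = 0.0729 + 0.0049 + 0.0169 + 0.0064 + 0.0016 + 0.0529 + 0.0324 = 0.1880
B_terr = 1 / 0.1880 = 5.3191
Σp_pascᵢ² = 0.14² + 0.16² + 0.02² + 0.11² + 0.02² + 0.53² + 0.02² = 0.0196 + 0.0256 + 0.0004 + 0.0121 + 0.0004 + 0.2809 + 0.0004 = 0.3394
B_pasc = 1 / 0.3394 = 2.9464
Ranking by B (broadest → narrowest): Bombus terrestris (5.32) > Bombus hortorum (5.06) > Bombus pascuorum (2.95)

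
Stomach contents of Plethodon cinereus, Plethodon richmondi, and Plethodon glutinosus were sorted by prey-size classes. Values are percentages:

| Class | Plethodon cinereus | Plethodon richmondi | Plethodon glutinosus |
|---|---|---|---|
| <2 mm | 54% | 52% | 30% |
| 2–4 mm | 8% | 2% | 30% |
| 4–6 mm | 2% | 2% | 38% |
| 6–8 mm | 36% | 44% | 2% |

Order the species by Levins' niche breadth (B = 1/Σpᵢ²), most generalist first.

Plethodon glutinosus > Plethodon cinereus > Plethodon richmondi

Convert percentages to proportions (divide by 100).
Σp_cineᵢ² = 0.54² + 0.08² + 0.02² + 0.36² = 0.2916 + 0.0064 + 0.0004 + 0.1296 = 0.4280
B_cine = 1 / 0.4280 = 2.3364
Σp_richᵢ² = 0.52² + 0.02² + 0.02² + 0.44² = 0.2704 + 0.0004 + 0.0004 + 0.1936 = 0.4648
B_rich = 1 / 0.4648 = 2.1515
Σp_glutᵢ² = 0.30² + 0.30² + 0.38² + 0.02² = 0.0900 + 0.0900 + 0.1444 + 0.0004 = 0.3248
B_glut = 1 / 0.3248 = 3.0788
Ranking by B (broadest → narrowest): Plethodon glutinosus (3.08) > Plethodon cinereus (2.34) > Plethodon richmondi (2.15)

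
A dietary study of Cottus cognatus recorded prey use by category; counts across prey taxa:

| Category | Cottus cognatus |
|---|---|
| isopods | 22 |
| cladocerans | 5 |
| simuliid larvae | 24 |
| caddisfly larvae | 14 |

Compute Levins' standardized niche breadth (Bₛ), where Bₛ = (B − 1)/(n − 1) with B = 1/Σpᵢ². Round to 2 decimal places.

0.77

Proportions for Cottus cognatus (n=65): 22/65=0.3385, 5/65=0.0769, 24/65=0.3692, 14/65=0.2154
Σpᵢ² = 0.3385² + 0.0769² + 0.3692² + 0.2154² = 0.114582 + 0.005914 + 0.136309 + 0.046397 = 0.303202
B = 1 / 0.303202 = 3.2981
Bₛ = (B − 1)/(n − 1) = (3.2981 − 1)/(4 − 1) = 2.2981/3 = 0.7660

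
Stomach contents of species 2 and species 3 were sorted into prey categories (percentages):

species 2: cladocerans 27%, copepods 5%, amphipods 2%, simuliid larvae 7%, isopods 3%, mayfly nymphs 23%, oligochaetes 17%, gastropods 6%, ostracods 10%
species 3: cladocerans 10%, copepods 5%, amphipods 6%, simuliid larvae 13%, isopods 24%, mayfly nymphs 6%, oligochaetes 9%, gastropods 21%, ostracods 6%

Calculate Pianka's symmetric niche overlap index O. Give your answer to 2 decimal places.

Convert percentages to proportions (divide by 100).
Σ p₁ᵢp₂ᵢ = 0.0270 + 0.0025 + 0.0012 + 0.0091 + 0.0072 + 0.0138 + 0.0153 + 0.0126 + 0.0060 = 0.0947
Σp_1ᵢ² = 0.27² + 0.05² + 0.02² + 0.07² + 0.03² + 0.23² + 0.17² + 0.06² + 0.10² = 0.0729 + 0.0025 + 0.0004 + 0.0049 + 0.0009 + 0.0529 + 0.0289 + 0.0036 + 0.0100 = 0.1770
Σp_2ᵢ² = 0.10² + 0.05² + 0.06² + 0.13² + 0.24² + 0.06² + 0.09² + 0.21² + 0.06² = 0.0100 + 0.0025 + 0.0036 + 0.0169 + 0.0576 + 0.0036 + 0.0081 + 0.0441 + 0.0036 = 0.1500
O = 0.0947 / √(0.1770 × 0.1500) = 0.0947 / 0.16294 = 0.5812

0.58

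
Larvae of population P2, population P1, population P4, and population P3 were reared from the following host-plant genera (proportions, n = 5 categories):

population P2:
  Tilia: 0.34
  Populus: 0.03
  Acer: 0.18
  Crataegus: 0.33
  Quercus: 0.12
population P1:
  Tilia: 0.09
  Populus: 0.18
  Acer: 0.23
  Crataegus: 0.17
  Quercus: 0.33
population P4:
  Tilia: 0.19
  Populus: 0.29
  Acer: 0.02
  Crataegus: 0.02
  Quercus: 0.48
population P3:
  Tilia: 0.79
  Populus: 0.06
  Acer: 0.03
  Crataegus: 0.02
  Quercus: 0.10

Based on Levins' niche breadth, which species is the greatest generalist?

Σp_P2ᵢ² = 0.34² + 0.03² + 0.18² + 0.33² + 0.12² = 0.1156 + 0.0009 + 0.0324 + 0.1089 + 0.0144 = 0.2722
B_P2 = 1 / 0.2722 = 3.6738
Σp_P1ᵢ² = 0.09² + 0.18² + 0.23² + 0.17² + 0.33² = 0.0081 + 0.0324 + 0.0529 + 0.0289 + 0.1089 = 0.2312
B_P1 = 1 / 0.2312 = 4.3253
Σp_P4ᵢ² = 0.19² + 0.29² + 0.02² + 0.02² + 0.48² = 0.0361 + 0.0841 + 0.0004 + 0.0004 + 0.2304 = 0.3514
B_P4 = 1 / 0.3514 = 2.8458
Σp_P3ᵢ² = 0.79² + 0.06² + 0.03² + 0.02² + 0.10² = 0.6241 + 0.0036 + 0.0009 + 0.0004 + 0.0100 = 0.6390
B_P3 = 1 / 0.6390 = 1.5649
Highest B → broadest niche (most generalist): population P1 (B = 4.33).

population P1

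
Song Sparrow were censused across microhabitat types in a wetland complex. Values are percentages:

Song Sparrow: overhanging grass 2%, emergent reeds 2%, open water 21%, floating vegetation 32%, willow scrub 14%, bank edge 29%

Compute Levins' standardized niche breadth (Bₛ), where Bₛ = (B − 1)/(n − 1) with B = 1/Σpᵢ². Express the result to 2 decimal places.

0.60

Convert percentages to proportions (divide by 100).
Σpᵢ² = 0.02² + 0.02² + 0.21² + 0.32² + 0.14² + 0.29² = 0.0004 + 0.0004 + 0.0441 + 0.1024 + 0.0196 + 0.0841 = 0.2510
B = 1 / 0.2510 = 3.9841
Bₛ = (B − 1)/(n − 1) = (3.9841 − 1)/(6 − 1) = 2.9841/5 = 0.5968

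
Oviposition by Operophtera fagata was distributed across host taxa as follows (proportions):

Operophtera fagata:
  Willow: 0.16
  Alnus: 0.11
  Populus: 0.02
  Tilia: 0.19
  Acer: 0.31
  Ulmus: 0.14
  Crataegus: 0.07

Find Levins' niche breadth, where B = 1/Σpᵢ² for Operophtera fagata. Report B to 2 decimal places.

5.13

Σpᵢ² = 0.16² + 0.11² + 0.02² + 0.19² + 0.31² + 0.14² + 0.07² = 0.0256 + 0.0121 + 0.0004 + 0.0361 + 0.0961 + 0.0196 + 0.0049 = 0.1948
B = 1 / 0.1948 = 5.1335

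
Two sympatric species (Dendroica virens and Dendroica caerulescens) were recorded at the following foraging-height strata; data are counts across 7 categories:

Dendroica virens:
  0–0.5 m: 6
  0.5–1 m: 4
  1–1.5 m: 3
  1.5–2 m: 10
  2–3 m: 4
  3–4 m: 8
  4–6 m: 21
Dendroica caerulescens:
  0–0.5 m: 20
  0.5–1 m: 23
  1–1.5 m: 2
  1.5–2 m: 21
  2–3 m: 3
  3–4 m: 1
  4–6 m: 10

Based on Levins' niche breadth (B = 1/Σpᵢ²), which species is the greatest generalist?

Dendroica virens

Proportions for Dendroica virens (n=56): 6/56=0.1071, 4/56=0.0714, 3/56=0.0536, 10/56=0.1786, 4/56=0.0714, 8/56=0.1429, 21/56=0.3750
Proportions for Dendroica caerulescens (n=80): 20/80=0.2500, 23/80=0.2875, 2/80=0.0250, 21/80=0.2625, 3/80=0.0375, 1/80=0.0125, 10/80=0.1250
Σp_vireᵢ² = 0.1071² + 0.0714² + 0.0536² + 0.1786² + 0.0714² + 0.1429² + 0.3750² = 0.011470 + 0.005098 + 0.002873 + 0.031898 + 0.005098 + 0.020420 + 0.140625 = 0.217482
B_vire = 1 / 0.217482 = 4.5981
Σp_caerᵢ² = 0.2500² + 0.2875² + 0.0250² + 0.2625² + 0.0375² + 0.0125² + 0.1250² = 0.062500 + 0.082656 + 0.000625 + 0.068906 + 0.001406 + 0.000156 + 0.015625 = 0.231874
B_caer = 1 / 0.231874 = 4.3127
Highest B → broadest niche (most generalist): Dendroica virens (B = 4.60).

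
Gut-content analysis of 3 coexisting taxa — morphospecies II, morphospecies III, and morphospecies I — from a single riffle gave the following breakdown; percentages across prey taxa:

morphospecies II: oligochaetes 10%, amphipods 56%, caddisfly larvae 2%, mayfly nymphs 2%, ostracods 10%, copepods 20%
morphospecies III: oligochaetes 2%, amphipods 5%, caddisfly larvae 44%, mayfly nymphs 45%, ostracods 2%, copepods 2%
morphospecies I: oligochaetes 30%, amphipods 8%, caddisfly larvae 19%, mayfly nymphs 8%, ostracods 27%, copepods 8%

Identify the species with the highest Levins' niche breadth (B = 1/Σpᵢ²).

morphospecies I

Convert percentages to proportions (divide by 100).
Σp_IIᵢ² = 0.10² + 0.56² + 0.02² + 0.02² + 0.10² + 0.20² = 0.0100 + 0.3136 + 0.0004 + 0.0004 + 0.0100 + 0.0400 = 0.3744
B_II = 1 / 0.3744 = 2.6709
Σp_IIIᵢ² = 0.02² + 0.05² + 0.44² + 0.45² + 0.02² + 0.02² = 0.0004 + 0.0025 + 0.1936 + 0.2025 + 0.0004 + 0.0004 = 0.3998
B_III = 1 / 0.3998 = 2.5013
Σp_Iᵢ² = 0.30² + 0.08² + 0.19² + 0.08² + 0.27² + 0.08² = 0.0900 + 0.0064 + 0.0361 + 0.0064 + 0.0729 + 0.0064 = 0.2182
B_I = 1 / 0.2182 = 4.5830
Highest B → broadest niche (most generalist): morphospecies I (B = 4.58).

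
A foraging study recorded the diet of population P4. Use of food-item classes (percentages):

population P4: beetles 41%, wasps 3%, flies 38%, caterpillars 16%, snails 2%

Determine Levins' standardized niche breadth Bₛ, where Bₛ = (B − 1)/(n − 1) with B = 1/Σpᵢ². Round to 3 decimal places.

Convert percentages to proportions (divide by 100).
Σpᵢ² = 0.41² + 0.03² + 0.38² + 0.16² + 0.02² = 0.1681 + 0.0009 + 0.1444 + 0.0256 + 0.0004 = 0.3394
B = 1 / 0.3394 = 2.94638
Bₛ = (B − 1)/(n − 1) = (2.94638 − 1)/(5 − 1) = 1.94638/4 = 0.48660

0.487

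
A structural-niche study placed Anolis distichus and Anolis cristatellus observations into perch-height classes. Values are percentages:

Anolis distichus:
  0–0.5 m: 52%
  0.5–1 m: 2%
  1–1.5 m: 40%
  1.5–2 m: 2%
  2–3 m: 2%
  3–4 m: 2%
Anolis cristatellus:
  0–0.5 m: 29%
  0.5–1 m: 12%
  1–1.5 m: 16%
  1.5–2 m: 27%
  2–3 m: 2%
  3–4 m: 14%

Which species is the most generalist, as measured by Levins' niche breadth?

Anolis cristatellus

Convert percentages to proportions (divide by 100).
Σp_distᵢ² = 0.52² + 0.02² + 0.40² + 0.02² + 0.02² + 0.02² = 0.2704 + 0.0004 + 0.1600 + 0.0004 + 0.0004 + 0.0004 = 0.4320
B_dist = 1 / 0.4320 = 2.3148
Σp_crisᵢ² = 0.29² + 0.12² + 0.16² + 0.27² + 0.02² + 0.14² = 0.0841 + 0.0144 + 0.0256 + 0.0729 + 0.0004 + 0.0196 = 0.2170
B_cris = 1 / 0.2170 = 4.6083
Highest B → broadest niche (most generalist): Anolis cristatellus (B = 4.61).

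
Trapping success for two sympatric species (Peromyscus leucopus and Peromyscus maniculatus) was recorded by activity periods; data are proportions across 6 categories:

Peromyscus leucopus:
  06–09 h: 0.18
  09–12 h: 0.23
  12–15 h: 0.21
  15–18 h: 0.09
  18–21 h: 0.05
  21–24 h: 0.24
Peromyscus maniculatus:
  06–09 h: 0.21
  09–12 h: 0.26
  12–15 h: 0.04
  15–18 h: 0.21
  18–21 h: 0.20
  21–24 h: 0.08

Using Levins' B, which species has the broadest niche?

Peromyscus leucopus

Σp_leucᵢ² = 0.18² + 0.23² + 0.21² + 0.09² + 0.05² + 0.24² = 0.0324 + 0.0529 + 0.0441 + 0.0081 + 0.0025 + 0.0576 = 0.1976
B_leuc = 1 / 0.1976 = 5.0607
Σp_maniᵢ² = 0.21² + 0.26² + 0.04² + 0.21² + 0.20² + 0.08² = 0.0441 + 0.0676 + 0.0016 + 0.0441 + 0.0400 + 0.0064 = 0.2038
B_mani = 1 / 0.2038 = 4.9068
Highest B → broadest niche (most generalist): Peromyscus leucopus (B = 5.06).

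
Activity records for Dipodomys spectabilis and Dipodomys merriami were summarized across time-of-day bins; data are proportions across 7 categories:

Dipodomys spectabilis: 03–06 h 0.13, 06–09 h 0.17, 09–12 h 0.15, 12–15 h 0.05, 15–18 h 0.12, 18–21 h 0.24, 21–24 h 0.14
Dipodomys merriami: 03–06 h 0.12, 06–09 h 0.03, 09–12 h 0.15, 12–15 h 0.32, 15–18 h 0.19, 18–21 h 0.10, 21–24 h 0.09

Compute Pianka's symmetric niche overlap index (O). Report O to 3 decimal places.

Σ p₁ᵢp₂ᵢ = 0.0156 + 0.0051 + 0.0225 + 0.0160 + 0.0228 + 0.0240 + 0.0126 = 0.1186
Σp_1ᵢ² = 0.13² + 0.17² + 0.15² + 0.05² + 0.12² + 0.24² + 0.14² = 0.0169 + 0.0289 + 0.0225 + 0.0025 + 0.0144 + 0.0576 + 0.0196 = 0.1624
Σp_2ᵢ² = 0.12² + 0.03² + 0.15² + 0.32² + 0.19² + 0.10² + 0.09² = 0.0144 + 0.0009 + 0.0225 + 0.1024 + 0.0361 + 0.0100 + 0.0081 = 0.1944
O = 0.1186 / √(0.1624 × 0.1944) = 0.1186 / 0.177681 = 0.66749

0.667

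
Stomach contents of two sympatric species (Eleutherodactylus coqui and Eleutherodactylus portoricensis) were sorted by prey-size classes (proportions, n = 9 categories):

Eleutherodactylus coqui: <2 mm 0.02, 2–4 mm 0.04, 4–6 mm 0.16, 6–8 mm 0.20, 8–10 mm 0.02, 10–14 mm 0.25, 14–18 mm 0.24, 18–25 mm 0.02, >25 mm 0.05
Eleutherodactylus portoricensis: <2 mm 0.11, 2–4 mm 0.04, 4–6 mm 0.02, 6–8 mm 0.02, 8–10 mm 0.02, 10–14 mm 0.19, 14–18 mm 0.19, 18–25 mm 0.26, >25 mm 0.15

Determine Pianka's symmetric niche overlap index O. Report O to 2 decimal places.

0.64

Σ p₁ᵢp₂ᵢ = 0.0022 + 0.0016 + 0.0032 + 0.0040 + 0.0004 + 0.0475 + 0.0456 + 0.0052 + 0.0075 = 0.1172
Σp_1ᵢ² = 0.02² + 0.04² + 0.16² + 0.20² + 0.02² + 0.25² + 0.24² + 0.02² + 0.05² = 0.0004 + 0.0016 + 0.0256 + 0.0400 + 0.0004 + 0.0625 + 0.0576 + 0.0004 + 0.0025 = 0.1910
Σp_2ᵢ² = 0.11² + 0.04² + 0.02² + 0.02² + 0.02² + 0.19² + 0.19² + 0.26² + 0.15² = 0.0121 + 0.0016 + 0.0004 + 0.0004 + 0.0004 + 0.0361 + 0.0361 + 0.0676 + 0.0225 = 0.1772
O = 0.1172 / √(0.1910 × 0.1772) = 0.1172 / 0.18397 = 0.6371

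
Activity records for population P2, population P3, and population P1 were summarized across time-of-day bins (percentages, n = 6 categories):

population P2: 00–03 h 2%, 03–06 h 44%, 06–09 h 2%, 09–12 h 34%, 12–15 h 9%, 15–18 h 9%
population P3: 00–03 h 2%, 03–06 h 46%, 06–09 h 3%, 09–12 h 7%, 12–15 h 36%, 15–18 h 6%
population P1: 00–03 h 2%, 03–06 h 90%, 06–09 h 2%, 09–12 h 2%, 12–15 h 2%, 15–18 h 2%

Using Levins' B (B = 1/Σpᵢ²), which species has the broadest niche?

Convert percentages to proportions (divide by 100).
Σp_P2ᵢ² = 0.02² + 0.44² + 0.02² + 0.34² + 0.09² + 0.09² = 0.0004 + 0.1936 + 0.0004 + 0.1156 + 0.0081 + 0.0081 = 0.3262
B_P2 = 1 / 0.3262 = 3.0656
Σp_P3ᵢ² = 0.02² + 0.46² + 0.03² + 0.07² + 0.36² + 0.06² = 0.0004 + 0.2116 + 0.0009 + 0.0049 + 0.1296 + 0.0036 = 0.3510
B_P3 = 1 / 0.3510 = 2.8490
Σp_P1ᵢ² = 0.02² + 0.90² + 0.02² + 0.02² + 0.02² + 0.02² = 0.0004 + 0.8100 + 0.0004 + 0.0004 + 0.0004 + 0.0004 = 0.8120
B_P1 = 1 / 0.8120 = 1.2315
Highest B → broadest niche (most generalist): population P2 (B = 3.07).

population P2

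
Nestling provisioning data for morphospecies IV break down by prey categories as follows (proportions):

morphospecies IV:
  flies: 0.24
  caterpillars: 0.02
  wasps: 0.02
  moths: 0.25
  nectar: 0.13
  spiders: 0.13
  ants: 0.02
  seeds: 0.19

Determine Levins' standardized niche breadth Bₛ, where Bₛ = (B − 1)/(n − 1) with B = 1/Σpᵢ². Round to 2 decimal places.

0.60

Σpᵢ² = 0.24² + 0.02² + 0.02² + 0.25² + 0.13² + 0.13² + 0.02² + 0.19² = 0.0576 + 0.0004 + 0.0004 + 0.0625 + 0.0169 + 0.0169 + 0.0004 + 0.0361 = 0.1912
B = 1 / 0.1912 = 5.2301
Bₛ = (B − 1)/(n − 1) = (5.2301 − 1)/(8 − 1) = 4.2301/7 = 0.6043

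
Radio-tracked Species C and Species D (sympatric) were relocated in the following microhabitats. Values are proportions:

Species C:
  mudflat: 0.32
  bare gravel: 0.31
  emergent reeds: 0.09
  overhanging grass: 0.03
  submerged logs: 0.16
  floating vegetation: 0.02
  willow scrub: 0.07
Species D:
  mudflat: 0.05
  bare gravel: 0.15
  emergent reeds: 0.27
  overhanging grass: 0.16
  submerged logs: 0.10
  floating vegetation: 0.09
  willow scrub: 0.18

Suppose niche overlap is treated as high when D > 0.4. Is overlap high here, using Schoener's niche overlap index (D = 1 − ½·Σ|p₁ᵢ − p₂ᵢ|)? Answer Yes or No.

Yes

Σ|p₁ᵢ − p₂ᵢ| = 0.27 + 0.16 + 0.18 + 0.13 + 0.06 + 0.07 + 0.11 = 0.98
D = 1 − ½ × 0.98 = 1 − 0.490 = 0.5100
D = 0.5100 > 0.4 → Yes.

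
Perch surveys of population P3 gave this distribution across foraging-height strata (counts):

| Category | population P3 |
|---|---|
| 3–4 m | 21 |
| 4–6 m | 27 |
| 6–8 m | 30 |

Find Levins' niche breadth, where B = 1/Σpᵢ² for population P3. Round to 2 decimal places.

Proportions for population P3 (n=78): 21/78=0.2692, 27/78=0.3462, 30/78=0.3846
Σpᵢ² = 0.2692² + 0.3462² + 0.3846² = 0.072469 + 0.119854 + 0.147917 = 0.340240
B = 1 / 0.340240 = 2.9391

2.94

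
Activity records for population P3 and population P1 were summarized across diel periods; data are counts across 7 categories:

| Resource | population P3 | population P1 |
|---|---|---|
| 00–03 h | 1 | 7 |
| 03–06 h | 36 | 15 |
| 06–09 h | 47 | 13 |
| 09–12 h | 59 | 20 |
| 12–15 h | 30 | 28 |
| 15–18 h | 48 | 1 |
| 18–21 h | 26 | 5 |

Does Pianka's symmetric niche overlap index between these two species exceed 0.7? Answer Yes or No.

Proportions for population P3 (n=247): 1/247=0.0040, 36/247=0.1457, 47/247=0.1903, 59/247=0.2389, 30/247=0.1215, 48/247=0.1943, 26/247=0.1053
Proportions for population P1 (n=89): 7/89=0.0787, 15/89=0.1685, 13/89=0.1461, 20/89=0.2247, 28/89=0.3146, 1/89=0.0112, 5/89=0.0562
Σ p₁ᵢp₂ᵢ = 0.000315 + 0.024550 + 0.027803 + 0.053681 + 0.038224 + 0.002176 + 0.005918 = 0.152667
Σp_1ᵢ² = 0.0040² + 0.1457² + 0.1903² + 0.2389² + 0.1215² + 0.1943² + 0.1053² = 0.000016 + 0.021228 + 0.036214 + 0.057073 + 0.014762 + 0.037752 + 0.011088 = 0.178133
Σp_2ᵢ² = 0.0787² + 0.1685² + 0.1461² + 0.2247² + 0.3146² + 0.0112² + 0.0562² = 0.006194 + 0.028392 + 0.021345 + 0.050490 + 0.098973 + 0.000125 + 0.003158 = 0.208677
O = 0.152667 / √(0.178133 × 0.208677) = 0.152667 / 0.1928011 = 0.7918
O = 0.7918 > 0.7 → Yes.

Yes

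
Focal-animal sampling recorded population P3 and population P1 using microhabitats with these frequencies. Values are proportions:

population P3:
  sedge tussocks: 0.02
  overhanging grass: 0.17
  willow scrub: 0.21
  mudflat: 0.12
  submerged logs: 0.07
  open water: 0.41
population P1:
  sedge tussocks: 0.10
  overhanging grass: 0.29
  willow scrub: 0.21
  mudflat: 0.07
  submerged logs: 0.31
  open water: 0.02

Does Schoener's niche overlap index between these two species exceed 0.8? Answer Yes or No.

Σ|p₁ᵢ − p₂ᵢ| = 0.08 + 0.12 + 0.00 + 0.05 + 0.24 + 0.39 = 0.88
D = 1 − ½ × 0.88 = 1 − 0.440 = 0.5600
D = 0.5600 < 0.8 → No.

No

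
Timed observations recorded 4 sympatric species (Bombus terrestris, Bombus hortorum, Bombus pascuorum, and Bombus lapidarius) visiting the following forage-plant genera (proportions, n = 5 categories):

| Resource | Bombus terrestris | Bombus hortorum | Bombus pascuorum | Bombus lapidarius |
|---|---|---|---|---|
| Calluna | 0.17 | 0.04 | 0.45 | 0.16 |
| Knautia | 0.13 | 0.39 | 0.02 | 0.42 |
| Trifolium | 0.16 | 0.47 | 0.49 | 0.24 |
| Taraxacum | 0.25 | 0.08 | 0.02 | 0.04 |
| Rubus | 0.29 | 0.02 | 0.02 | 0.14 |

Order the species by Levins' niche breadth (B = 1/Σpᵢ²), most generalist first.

Σp_terrᵢ² = 0.17² + 0.13² + 0.16² + 0.25² + 0.29² = 0.0289 + 0.0169 + 0.0256 + 0.0625 + 0.0841 = 0.2180
B_terr = 1 / 0.2180 = 4.5872
Σp_hortᵢ² = 0.04² + 0.39² + 0.47² + 0.08² + 0.02² = 0.0016 + 0.1521 + 0.2209 + 0.0064 + 0.0004 = 0.3814
B_hort = 1 / 0.3814 = 2.6219
Σp_pascᵢ² = 0.45² + 0.02² + 0.49² + 0.02² + 0.02² = 0.2025 + 0.0004 + 0.2401 + 0.0004 + 0.0004 = 0.4438
B_pasc = 1 / 0.4438 = 2.2533
Σp_lapiᵢ² = 0.16² + 0.42² + 0.24² + 0.04² + 0.14² = 0.0256 + 0.1764 + 0.0576 + 0.0016 + 0.0196 = 0.2808
B_lapi = 1 / 0.2808 = 3.5613
Ranking by B (broadest → narrowest): Bombus terrestris (4.59) > Bombus lapidarius (3.56) > Bombus hortorum (2.62) > Bombus pascuorum (2.25)

Bombus terrestris > Bombus lapidarius > Bombus hortorum > Bombus pascuorum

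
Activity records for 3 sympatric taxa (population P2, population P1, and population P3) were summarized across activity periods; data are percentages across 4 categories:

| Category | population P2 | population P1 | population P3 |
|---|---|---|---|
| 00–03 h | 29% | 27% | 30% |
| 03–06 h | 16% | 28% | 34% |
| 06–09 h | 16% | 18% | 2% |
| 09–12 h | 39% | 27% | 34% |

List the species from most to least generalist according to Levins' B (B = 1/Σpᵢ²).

population P1 > population P2 > population P3

Convert percentages to proportions (divide by 100).
Σp_P2ᵢ² = 0.29² + 0.16² + 0.16² + 0.39² = 0.0841 + 0.0256 + 0.0256 + 0.1521 = 0.2874
B_P2 = 1 / 0.2874 = 3.4795
Σp_P1ᵢ² = 0.27² + 0.28² + 0.18² + 0.27² = 0.0729 + 0.0784 + 0.0324 + 0.0729 = 0.2566
B_P1 = 1 / 0.2566 = 3.8971
Σp_P3ᵢ² = 0.30² + 0.34² + 0.02² + 0.34² = 0.0900 + 0.1156 + 0.0004 + 0.1156 = 0.3216
B_P3 = 1 / 0.3216 = 3.1095
Ranking by B (broadest → narrowest): population P1 (3.90) > population P2 (3.48) > population P3 (3.11)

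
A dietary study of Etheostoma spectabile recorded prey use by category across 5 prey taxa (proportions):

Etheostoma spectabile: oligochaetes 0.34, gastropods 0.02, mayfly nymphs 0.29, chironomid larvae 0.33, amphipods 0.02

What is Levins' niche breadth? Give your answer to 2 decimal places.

3.23

Σpᵢ² = 0.34² + 0.02² + 0.29² + 0.33² + 0.02² = 0.1156 + 0.0004 + 0.0841 + 0.1089 + 0.0004 = 0.3094
B = 1 / 0.3094 = 3.2321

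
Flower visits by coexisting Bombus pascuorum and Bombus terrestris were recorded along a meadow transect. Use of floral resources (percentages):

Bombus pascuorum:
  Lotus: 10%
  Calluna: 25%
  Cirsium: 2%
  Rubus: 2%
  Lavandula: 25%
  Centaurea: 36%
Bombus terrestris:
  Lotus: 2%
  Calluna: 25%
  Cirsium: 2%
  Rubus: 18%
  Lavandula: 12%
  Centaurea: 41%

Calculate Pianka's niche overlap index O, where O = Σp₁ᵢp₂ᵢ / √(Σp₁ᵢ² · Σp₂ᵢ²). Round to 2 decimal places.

0.91

Convert percentages to proportions (divide by 100).
Σ p₁ᵢp₂ᵢ = 0.0020 + 0.0625 + 0.0004 + 0.0036 + 0.0300 + 0.1476 = 0.2461
Σp_1ᵢ² = 0.10² + 0.25² + 0.02² + 0.02² + 0.25² + 0.36² = 0.0100 + 0.0625 + 0.0004 + 0.0004 + 0.0625 + 0.1296 = 0.2654
Σp_2ᵢ² = 0.02² + 0.25² + 0.02² + 0.18² + 0.12² + 0.41² = 0.0004 + 0.0625 + 0.0004 + 0.0324 + 0.0144 + 0.1681 = 0.2782
O = 0.2461 / √(0.2654 × 0.2782) = 0.2461 / 0.27172 = 0.9057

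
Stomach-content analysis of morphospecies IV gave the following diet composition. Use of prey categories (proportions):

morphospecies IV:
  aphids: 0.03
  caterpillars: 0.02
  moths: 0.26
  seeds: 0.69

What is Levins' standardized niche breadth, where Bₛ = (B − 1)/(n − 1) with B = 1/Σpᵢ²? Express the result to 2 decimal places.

Σpᵢ² = 0.03² + 0.02² + 0.26² + 0.69² = 0.0009 + 0.0004 + 0.0676 + 0.4761 = 0.5450
B = 1 / 0.5450 = 1.8349
Bₛ = (B − 1)/(n − 1) = (1.8349 − 1)/(4 − 1) = 0.8349/3 = 0.2783

0.28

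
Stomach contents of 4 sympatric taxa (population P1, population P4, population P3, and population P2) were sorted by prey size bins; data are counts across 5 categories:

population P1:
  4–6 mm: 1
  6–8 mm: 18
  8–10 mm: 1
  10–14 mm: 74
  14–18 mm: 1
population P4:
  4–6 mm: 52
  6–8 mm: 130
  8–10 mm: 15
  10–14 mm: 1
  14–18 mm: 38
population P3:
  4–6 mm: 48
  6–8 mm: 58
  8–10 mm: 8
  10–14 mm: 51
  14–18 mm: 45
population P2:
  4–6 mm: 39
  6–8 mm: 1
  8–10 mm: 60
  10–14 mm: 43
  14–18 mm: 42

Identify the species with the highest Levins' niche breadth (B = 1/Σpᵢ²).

Proportions for population P1 (n=95): 1/95=0.0105, 18/95=0.1895, 1/95=0.0105, 74/95=0.7789, 1/95=0.0105
Proportions for population P4 (n=236): 52/236=0.2203, 130/236=0.5508, 15/236=0.0636, 1/236=0.0042, 38/236=0.1610
Proportions for population P3 (n=210): 48/210=0.2286, 58/210=0.2762, 8/210=0.0381, 51/210=0.2429, 45/210=0.2143
Proportions for population P2 (n=185): 39/185=0.2108, 1/185=0.0054, 60/185=0.3243, 43/185=0.2324, 42/185=0.2270
Σp_P1ᵢ² = 0.0105² + 0.1895² + 0.0105² + 0.7789² + 0.0105² = 0.000110 + 0.035910 + 0.000110 + 0.606685 + 0.000110 = 0.642925
B_P1 = 1 / 0.642925 = 1.5554
Σp_P4ᵢ² = 0.2203² + 0.5508² + 0.0636² + 0.0042² + 0.1610² = 0.048532 + 0.303381 + 0.004045 + 0.000018 + 0.025921 = 0.381897
B_P4 = 1 / 0.381897 = 2.6185
Σp_P3ᵢ² = 0.2286² + 0.2762² + 0.0381² + 0.2429² + 0.2143² = 0.052258 + 0.076286 + 0.001452 + 0.059000 + 0.045924 = 0.234920
B_P3 = 1 / 0.234920 = 4.2568
Σp_P2ᵢ² = 0.2108² + 0.0054² + 0.3243² + 0.2324² + 0.2270² = 0.044437 + 0.000029 + 0.105170 + 0.054010 + 0.051529 = 0.255175
B_P2 = 1 / 0.255175 = 3.9189
Highest B → broadest niche (most generalist): population P3 (B = 4.26).

population P3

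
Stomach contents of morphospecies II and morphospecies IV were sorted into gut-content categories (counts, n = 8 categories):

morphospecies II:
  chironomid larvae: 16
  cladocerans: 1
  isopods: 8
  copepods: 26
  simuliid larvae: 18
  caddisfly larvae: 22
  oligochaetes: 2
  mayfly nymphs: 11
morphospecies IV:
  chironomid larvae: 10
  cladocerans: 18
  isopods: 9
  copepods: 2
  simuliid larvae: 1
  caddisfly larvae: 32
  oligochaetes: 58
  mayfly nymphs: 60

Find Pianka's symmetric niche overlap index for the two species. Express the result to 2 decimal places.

0.44

Proportions for morphospecies II (n=104): 16/104=0.1538, 1/104=0.0096, 8/104=0.0769, 26/104=0.2500, 18/104=0.1731, 22/104=0.2115, 2/104=0.0192, 11/104=0.1058
Proportions for morphospecies IV (n=190): 10/190=0.0526, 18/190=0.0947, 9/190=0.0474, 2/190=0.0105, 1/190=0.0053, 32/190=0.1684, 58/190=0.3053, 60/190=0.3158
Σ p₁ᵢp₂ᵢ = 0.008090 + 0.000909 + 0.003645 + 0.002625 + 0.000917 + 0.035617 + 0.005862 + 0.033412 = 0.091077
Σp_1ᵢ² = 0.1538² + 0.0096² + 0.0769² + 0.2500² + 0.1731² + 0.2115² + 0.0192² + 0.1058² = 0.023654 + 0.000092 + 0.005914 + 0.062500 + 0.029964 + 0.044732 + 0.000369 + 0.011194 = 0.178419
Σp_2ᵢ² = 0.0526² + 0.0947² + 0.0474² + 0.0105² + 0.0053² + 0.1684² + 0.3053² + 0.3158² = 0.002767 + 0.008968 + 0.002247 + 0.000110 + 0.000028 + 0.028359 + 0.093208 + 0.099730 = 0.235417
O = 0.091077 / √(0.178419 × 0.235417) = 0.091077 / 0.2049460 = 0.4444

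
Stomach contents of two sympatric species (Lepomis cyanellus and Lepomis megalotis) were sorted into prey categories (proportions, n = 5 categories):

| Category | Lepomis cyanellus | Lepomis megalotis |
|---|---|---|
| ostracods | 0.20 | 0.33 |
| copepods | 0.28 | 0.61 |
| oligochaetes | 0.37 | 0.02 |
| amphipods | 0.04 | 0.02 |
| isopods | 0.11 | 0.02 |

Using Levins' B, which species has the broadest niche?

Lepomis cyanellus

Σp_cyanᵢ² = 0.20² + 0.28² + 0.37² + 0.04² + 0.11² = 0.0400 + 0.0784 + 0.1369 + 0.0016 + 0.0121 = 0.2690
B_cyan = 1 / 0.2690 = 3.7175
Σp_megaᵢ² = 0.33² + 0.61² + 0.02² + 0.02² + 0.02² = 0.1089 + 0.3721 + 0.0004 + 0.0004 + 0.0004 = 0.4822
B_mega = 1 / 0.4822 = 2.0738
Highest B → broadest niche (most generalist): Lepomis cyanellus (B = 3.72).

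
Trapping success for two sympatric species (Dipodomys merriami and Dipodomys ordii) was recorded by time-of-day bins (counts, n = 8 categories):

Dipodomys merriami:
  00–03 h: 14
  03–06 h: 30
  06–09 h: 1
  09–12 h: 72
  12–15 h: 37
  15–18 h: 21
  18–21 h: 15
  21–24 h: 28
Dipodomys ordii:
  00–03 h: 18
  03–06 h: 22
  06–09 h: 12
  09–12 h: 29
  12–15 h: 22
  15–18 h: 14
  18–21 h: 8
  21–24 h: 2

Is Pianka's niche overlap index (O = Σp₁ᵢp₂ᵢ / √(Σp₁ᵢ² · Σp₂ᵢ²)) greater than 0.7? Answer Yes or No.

Proportions for Dipodomys merriami (n=218): 14/218=0.0642, 30/218=0.1376, 1/218=0.0046, 72/218=0.3303, 37/218=0.1697, 21/218=0.0963, 15/218=0.0688, 28/218=0.1284
Proportions for Dipodomys ordii (n=127): 18/127=0.1417, 22/127=0.1732, 12/127=0.0945, 29/127=0.2283, 22/127=0.1732, 14/127=0.1102, 8/127=0.0630, 2/127=0.0157
Σ p₁ᵢp₂ᵢ = 0.009097 + 0.023832 + 0.000435 + 0.075407 + 0.029392 + 0.010612 + 0.004334 + 0.002016 = 0.155125
Σp_1ᵢ² = 0.0642² + 0.1376² + 0.0046² + 0.3303² + 0.1697² + 0.0963² + 0.0688² + 0.1284² = 0.004122 + 0.018934 + 0.000021 + 0.109098 + 0.028798 + 0.009274 + 0.004733 + 0.016487 = 0.191467
Σp_2ᵢ² = 0.1417² + 0.1732² + 0.0945² + 0.2283² + 0.1732² + 0.1102² + 0.0630² + 0.0157² = 0.020079 + 0.029998 + 0.008930 + 0.052121 + 0.029998 + 0.012144 + 0.003969 + 0.000246 = 0.157485
O = 0.155125 / √(0.191467 × 0.157485) = 0.155125 / 0.1736467 = 0.8933
O = 0.8933 > 0.7 → Yes.

Yes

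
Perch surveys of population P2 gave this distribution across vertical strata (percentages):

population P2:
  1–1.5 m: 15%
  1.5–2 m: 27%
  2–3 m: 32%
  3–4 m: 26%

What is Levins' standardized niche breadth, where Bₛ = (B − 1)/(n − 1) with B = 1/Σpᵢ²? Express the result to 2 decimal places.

Convert percentages to proportions (divide by 100).
Σpᵢ² = 0.15² + 0.27² + 0.32² + 0.26² = 0.0225 + 0.0729 + 0.1024 + 0.0676 = 0.2654
B = 1 / 0.2654 = 3.7679
Bₛ = (B − 1)/(n − 1) = (3.7679 − 1)/(4 − 1) = 2.7679/3 = 0.9226

0.92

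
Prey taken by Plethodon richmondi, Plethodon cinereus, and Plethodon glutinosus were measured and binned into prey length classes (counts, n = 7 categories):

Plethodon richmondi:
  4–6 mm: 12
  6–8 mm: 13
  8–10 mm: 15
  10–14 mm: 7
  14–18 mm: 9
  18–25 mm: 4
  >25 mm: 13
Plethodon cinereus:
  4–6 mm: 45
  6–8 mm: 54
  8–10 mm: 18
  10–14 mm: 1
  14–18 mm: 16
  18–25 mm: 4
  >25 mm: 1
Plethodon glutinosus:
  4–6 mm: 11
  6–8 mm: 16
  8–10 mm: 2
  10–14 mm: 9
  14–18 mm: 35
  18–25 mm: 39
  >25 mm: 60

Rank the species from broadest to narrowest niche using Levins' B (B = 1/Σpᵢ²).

Proportions for Plethodon richmondi (n=73): 12/73=0.1644, 13/73=0.1781, 15/73=0.2055, 7/73=0.0959, 9/73=0.1233, 4/73=0.0548, 13/73=0.1781
Proportions for Plethodon cinereus (n=139): 45/139=0.3237, 54/139=0.3885, 18/139=0.1295, 1/139=0.0072, 16/139=0.1151, 4/139=0.0288, 1/139=0.0072
Proportions for Plethodon glutinosus (n=172): 11/172=0.0640, 16/172=0.0930, 2/172=0.0116, 9/172=0.0523, 35/172=0.2035, 39/172=0.2267, 60/172=0.3488
Σp_richᵢ² = 0.1644² + 0.1781² + 0.2055² + 0.0959² + 0.1233² + 0.0548² + 0.1781² = 0.027027 + 0.031720 + 0.042230 + 0.009197 + 0.015203 + 0.003003 + 0.031720 = 0.160100
B_rich = 1 / 0.160100 = 6.2461
Σp_cineᵢ² = 0.3237² + 0.3885² + 0.1295² + 0.0072² + 0.1151² + 0.0288² + 0.0072² = 0.104782 + 0.150932 + 0.016770 + 0.000052 + 0.013248 + 0.000829 + 0.000052 = 0.286665
B_cine = 1 / 0.286665 = 3.4884
Σp_glutᵢ² = 0.0640² + 0.0930² + 0.0116² + 0.0523² + 0.2035² + 0.2267² + 0.3488² = 0.004096 + 0.008649 + 0.000135 + 0.002735 + 0.041412 + 0.051393 + 0.121661 = 0.230081
B_glut = 1 / 0.230081 = 4.3463
Ranking by B (broadest → narrowest): Plethodon richmondi (6.25) > Plethodon glutinosus (4.35) > Plethodon cinereus (3.49)

Plethodon richmondi > Plethodon glutinosus > Plethodon cinereus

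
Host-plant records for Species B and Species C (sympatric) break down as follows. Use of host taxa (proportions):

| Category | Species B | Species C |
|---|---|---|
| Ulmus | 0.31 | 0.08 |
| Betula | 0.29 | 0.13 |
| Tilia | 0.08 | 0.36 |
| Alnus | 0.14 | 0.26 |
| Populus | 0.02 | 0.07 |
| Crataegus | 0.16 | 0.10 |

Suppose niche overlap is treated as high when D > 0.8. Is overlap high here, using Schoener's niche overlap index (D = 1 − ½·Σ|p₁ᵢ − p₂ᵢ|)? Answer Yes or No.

Σ|p₁ᵢ − p₂ᵢ| = 0.23 + 0.16 + 0.28 + 0.12 + 0.05 + 0.06 = 0.90
D = 1 − ½ × 0.90 = 1 − 0.450 = 0.5500
D = 0.5500 < 0.8 → No.

No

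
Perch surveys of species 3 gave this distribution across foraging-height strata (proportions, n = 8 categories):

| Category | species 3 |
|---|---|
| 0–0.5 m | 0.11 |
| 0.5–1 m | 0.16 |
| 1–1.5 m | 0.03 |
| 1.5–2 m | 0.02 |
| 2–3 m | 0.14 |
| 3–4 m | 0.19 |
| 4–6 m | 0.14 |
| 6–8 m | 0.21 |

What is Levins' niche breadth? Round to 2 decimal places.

Σpᵢ² = 0.11² + 0.16² + 0.03² + 0.02² + 0.14² + 0.19² + 0.14² + 0.21² = 0.0121 + 0.0256 + 0.0009 + 0.0004 + 0.0196 + 0.0361 + 0.0196 + 0.0441 = 0.1584
B = 1 / 0.1584 = 6.3131

6.31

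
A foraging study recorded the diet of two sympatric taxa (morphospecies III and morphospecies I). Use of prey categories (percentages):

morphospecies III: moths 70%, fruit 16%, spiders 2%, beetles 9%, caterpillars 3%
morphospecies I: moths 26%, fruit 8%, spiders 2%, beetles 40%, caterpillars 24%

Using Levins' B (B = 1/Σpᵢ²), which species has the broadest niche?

morphospecies I

Convert percentages to proportions (divide by 100).
Σp_IIIᵢ² = 0.70² + 0.16² + 0.02² + 0.09² + 0.03² = 0.4900 + 0.0256 + 0.0004 + 0.0081 + 0.0009 = 0.5250
B_III = 1 / 0.5250 = 1.9048
Σp_Iᵢ² = 0.26² + 0.08² + 0.02² + 0.40² + 0.24² = 0.0676 + 0.0064 + 0.0004 + 0.1600 + 0.0576 = 0.2920
B_I = 1 / 0.2920 = 3.4247
Highest B → broadest niche (most generalist): morphospecies I (B = 3.42).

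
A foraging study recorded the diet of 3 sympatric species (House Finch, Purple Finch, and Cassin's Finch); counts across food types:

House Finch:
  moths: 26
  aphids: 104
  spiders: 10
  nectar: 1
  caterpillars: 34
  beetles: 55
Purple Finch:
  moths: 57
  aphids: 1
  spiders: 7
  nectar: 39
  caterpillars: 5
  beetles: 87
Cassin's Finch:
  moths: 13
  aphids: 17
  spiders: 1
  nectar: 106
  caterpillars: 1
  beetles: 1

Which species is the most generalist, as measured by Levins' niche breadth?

House Finch

Proportions for House Finch (n=230): 26/230=0.1130, 104/230=0.4522, 10/230=0.0435, 1/230=0.0043, 34/230=0.1478, 55/230=0.2391
Proportions for Purple Finch (n=196): 57/196=0.2908, 1/196=0.0051, 7/196=0.0357, 39/196=0.1990, 5/196=0.0255, 87/196=0.4439
Proportions for Cassin's Finch (n=139): 13/139=0.0935, 17/139=0.1223, 1/139=0.0072, 106/139=0.7626, 1/139=0.0072, 1/139=0.0072
Σp_Housᵢ² = 0.1130² + 0.4522² + 0.0435² + 0.0043² + 0.1478² + 0.2391² = 0.012769 + 0.204485 + 0.001892 + 0.000018 + 0.021845 + 0.057169 = 0.298178
B_Hous = 1 / 0.298178 = 3.3537
Σp_Purpᵢ² = 0.2908² + 0.0051² + 0.0357² + 0.1990² + 0.0255² + 0.4439² = 0.084565 + 0.000026 + 0.001274 + 0.039601 + 0.000650 + 0.197047 = 0.323163
B_Purp = 1 / 0.323163 = 3.0944
Σp_Cassᵢ² = 0.0935² + 0.1223² + 0.0072² + 0.7626² + 0.0072² + 0.0072² = 0.008742 + 0.014957 + 0.000052 + 0.581559 + 0.000052 + 0.000052 = 0.605414
B_Cass = 1 / 0.605414 = 1.6518
Highest B → broadest niche (most generalist): House Finch (B = 3.35).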